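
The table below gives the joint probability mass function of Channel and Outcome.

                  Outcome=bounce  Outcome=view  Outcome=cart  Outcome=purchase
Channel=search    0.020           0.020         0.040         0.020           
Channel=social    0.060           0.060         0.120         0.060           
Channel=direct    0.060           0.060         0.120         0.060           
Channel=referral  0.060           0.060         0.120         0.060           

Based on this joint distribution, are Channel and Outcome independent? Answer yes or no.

Every cell satisfies P(Channel,Outcome) = P(Channel)·P(Outcome). For instance P(Channel=direct) = 0.300, P(Outcome=cart) = 0.400, and 0.300×0.400 = 0.120 matches the joint entry. So Channel and Outcome are independent.

yes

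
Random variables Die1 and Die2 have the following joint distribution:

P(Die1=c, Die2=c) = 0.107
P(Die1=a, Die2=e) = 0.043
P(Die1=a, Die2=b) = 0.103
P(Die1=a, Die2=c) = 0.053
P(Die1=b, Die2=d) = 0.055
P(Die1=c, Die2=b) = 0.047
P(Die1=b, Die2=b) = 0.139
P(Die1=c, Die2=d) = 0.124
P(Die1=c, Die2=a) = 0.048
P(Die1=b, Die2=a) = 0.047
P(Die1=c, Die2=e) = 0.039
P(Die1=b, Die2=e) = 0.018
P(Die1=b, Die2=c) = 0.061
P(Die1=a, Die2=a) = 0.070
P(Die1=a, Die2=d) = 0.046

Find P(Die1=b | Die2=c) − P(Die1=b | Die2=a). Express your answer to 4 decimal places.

P(Die2=c) = 0.053 + 0.061 + 0.107 = 0.221; P(Die1=b | Die2=c) = 0.061/0.221 = 0.27602.
P(Die2=a) = 0.070 + 0.047 + 0.048 = 0.165; P(Die1=b | Die2=a) = 0.047/0.165 = 0.28485.
Difference = -0.0088.

-0.0088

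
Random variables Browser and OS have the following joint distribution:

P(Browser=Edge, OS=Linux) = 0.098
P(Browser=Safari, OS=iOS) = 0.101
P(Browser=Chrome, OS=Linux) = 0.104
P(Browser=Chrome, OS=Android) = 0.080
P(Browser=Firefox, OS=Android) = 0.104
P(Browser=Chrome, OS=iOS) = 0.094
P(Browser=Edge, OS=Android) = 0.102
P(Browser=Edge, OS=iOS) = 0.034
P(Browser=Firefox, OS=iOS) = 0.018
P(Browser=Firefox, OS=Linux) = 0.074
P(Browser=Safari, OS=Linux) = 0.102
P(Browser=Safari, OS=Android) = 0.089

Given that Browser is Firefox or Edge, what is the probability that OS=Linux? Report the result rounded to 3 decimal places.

0.400

P(Browser=Firefox) = 0.074 + 0.018 + 0.104 = 0.196.
P(Browser=Edge) = 0.098 + 0.034 + 0.102 = 0.234.
P(Browser ∈ {Firefox, Edge}) = 0.196 + 0.234 = 0.430; P(OS=Linux, Browser ∈ {Firefox, Edge}) = 0.074 + 0.098 = 0.172.
P(OS=Linux | Browser ∈ {Firefox, Edge}) = 0.172/0.430 = 0.400.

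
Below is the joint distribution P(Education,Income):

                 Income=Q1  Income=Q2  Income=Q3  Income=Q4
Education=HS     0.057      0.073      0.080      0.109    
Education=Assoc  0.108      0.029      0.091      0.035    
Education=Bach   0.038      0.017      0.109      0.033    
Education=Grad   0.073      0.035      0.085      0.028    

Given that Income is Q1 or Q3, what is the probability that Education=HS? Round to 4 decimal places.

P(Income=Q1) = 0.057 + 0.108 + 0.038 + 0.073 = 0.276.
P(Income=Q3) = 0.080 + 0.091 + 0.109 + 0.085 = 0.365.
P(Income ∈ {Q1, Q3}) = 0.276 + 0.365 = 0.641; P(Education=HS, Income ∈ {Q1, Q3}) = 0.057 + 0.080 = 0.137.
P(Education=HS | Income ∈ {Q1, Q3}) = 0.137/0.641 = 0.2137.

0.2137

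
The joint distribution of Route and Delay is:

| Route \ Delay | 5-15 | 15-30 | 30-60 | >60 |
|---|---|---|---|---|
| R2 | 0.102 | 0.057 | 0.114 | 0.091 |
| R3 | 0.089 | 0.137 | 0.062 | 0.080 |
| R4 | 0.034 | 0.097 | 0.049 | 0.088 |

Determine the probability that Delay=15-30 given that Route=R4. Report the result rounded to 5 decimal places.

0.36194

P(Route=R4) = 0.034 + 0.097 + 0.049 + 0.088 = 0.268.
P(Delay=15-30 | Route=R4) = 0.097/0.268 = 0.36194.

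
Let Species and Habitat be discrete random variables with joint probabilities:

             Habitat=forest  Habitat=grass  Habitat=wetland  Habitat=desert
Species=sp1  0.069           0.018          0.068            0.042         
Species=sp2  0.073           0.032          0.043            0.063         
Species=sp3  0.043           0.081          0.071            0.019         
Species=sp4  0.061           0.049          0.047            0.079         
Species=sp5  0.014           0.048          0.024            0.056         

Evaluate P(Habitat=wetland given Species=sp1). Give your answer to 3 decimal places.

P(Species=sp1) = 0.069 + 0.018 + 0.068 + 0.042 = 0.197.
P(Habitat=wetland | Species=sp1) = 0.068/0.197 = 0.345.

0.345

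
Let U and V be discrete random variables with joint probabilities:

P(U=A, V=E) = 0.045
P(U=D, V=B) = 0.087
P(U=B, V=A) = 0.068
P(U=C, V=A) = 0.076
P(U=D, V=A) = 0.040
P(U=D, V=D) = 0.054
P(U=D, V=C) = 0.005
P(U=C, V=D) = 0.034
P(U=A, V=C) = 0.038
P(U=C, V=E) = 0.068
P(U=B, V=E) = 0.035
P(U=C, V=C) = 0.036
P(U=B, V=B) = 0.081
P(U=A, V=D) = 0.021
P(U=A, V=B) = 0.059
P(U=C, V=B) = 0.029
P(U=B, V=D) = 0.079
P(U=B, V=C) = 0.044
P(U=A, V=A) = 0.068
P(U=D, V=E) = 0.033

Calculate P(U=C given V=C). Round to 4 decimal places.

P(V=C) = 0.038 + 0.044 + 0.036 + 0.005 = 0.123.
P(U=C | V=C) = 0.036/0.123 = 0.2927.

0.2927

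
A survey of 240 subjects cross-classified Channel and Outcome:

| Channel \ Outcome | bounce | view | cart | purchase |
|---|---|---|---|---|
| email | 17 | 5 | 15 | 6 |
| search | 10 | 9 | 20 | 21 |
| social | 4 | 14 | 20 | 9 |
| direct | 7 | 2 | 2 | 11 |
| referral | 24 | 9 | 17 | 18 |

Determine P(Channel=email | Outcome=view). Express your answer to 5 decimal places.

Total with Outcome=view: 5 + 9 + 14 + 2 + 9 = 39.
P(Channel=email | Outcome=view) = 5/39 = 0.12821.

0.12821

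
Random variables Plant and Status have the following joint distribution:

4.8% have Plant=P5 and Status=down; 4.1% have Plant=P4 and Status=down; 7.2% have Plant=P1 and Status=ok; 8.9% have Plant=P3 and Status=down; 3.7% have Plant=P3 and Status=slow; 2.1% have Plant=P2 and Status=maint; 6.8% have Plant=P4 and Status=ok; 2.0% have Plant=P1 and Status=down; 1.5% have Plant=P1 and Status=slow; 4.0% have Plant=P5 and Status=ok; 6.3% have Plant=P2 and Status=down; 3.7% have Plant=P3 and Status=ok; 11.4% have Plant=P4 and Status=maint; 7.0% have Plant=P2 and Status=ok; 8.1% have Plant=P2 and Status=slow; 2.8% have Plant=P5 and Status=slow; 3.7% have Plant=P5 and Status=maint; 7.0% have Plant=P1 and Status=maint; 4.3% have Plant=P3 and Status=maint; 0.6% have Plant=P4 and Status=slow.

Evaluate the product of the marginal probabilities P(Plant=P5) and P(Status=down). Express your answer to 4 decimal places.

P(Plant=P5) = 0.040 + 0.028 + 0.048 + 0.037 = 0.153.
P(Status=down) = 0.020 + 0.063 + 0.089 + 0.041 + 0.048 = 0.261.
Product: 0.153 × 0.261 = 0.0399.

0.0399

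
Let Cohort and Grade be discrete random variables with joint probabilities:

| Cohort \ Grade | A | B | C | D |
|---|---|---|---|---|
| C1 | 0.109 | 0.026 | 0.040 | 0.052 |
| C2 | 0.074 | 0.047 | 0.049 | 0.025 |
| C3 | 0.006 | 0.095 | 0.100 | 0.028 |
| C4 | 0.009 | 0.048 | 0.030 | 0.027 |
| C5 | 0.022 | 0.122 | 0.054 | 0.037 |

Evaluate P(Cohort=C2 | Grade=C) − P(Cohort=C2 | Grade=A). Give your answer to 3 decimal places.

P(Grade=C) = 0.040 + 0.049 + 0.100 + 0.030 + 0.054 = 0.273; P(Cohort=C2 | Grade=C) = 0.049/0.273 = 0.1795.
P(Grade=A) = 0.109 + 0.074 + 0.006 + 0.009 + 0.022 = 0.220; P(Cohort=C2 | Grade=A) = 0.074/0.220 = 0.3364.
Difference = -0.157.

-0.157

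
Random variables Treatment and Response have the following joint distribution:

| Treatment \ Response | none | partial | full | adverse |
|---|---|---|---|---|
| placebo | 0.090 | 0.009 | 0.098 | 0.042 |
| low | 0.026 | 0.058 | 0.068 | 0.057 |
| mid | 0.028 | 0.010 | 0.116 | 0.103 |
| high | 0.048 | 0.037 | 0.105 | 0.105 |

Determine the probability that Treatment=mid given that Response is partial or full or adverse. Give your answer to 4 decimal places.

P(Response=partial) = 0.009 + 0.058 + 0.010 + 0.037 = 0.114.
P(Response=full) = 0.098 + 0.068 + 0.116 + 0.105 = 0.387.
P(Response=adverse) = 0.042 + 0.057 + 0.103 + 0.105 = 0.307.
P(Response ∈ {partial, full, adverse}) = 0.114 + 0.387 + 0.307 = 0.808; P(Treatment=mid, Response ∈ {partial, full, adverse}) = 0.010 + 0.116 + 0.103 = 0.229.
P(Treatment=mid | Response ∈ {partial, full, adverse}) = 0.229/0.808 = 0.2834.

0.2834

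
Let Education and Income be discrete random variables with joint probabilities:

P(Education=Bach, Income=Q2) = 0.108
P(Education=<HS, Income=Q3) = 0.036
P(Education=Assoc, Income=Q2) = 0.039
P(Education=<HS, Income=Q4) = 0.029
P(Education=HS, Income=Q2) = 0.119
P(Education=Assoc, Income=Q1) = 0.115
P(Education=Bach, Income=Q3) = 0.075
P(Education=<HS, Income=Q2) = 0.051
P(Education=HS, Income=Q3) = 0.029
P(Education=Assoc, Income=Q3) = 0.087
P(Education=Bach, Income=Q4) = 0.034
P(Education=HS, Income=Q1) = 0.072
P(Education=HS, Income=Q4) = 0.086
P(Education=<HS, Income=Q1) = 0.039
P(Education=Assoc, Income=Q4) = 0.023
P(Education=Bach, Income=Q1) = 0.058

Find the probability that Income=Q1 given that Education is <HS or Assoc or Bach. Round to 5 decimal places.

P(Education=<HS) = 0.039 + 0.051 + 0.036 + 0.029 = 0.155.
P(Education=Assoc) = 0.115 + 0.039 + 0.087 + 0.023 = 0.264.
P(Education=Bach) = 0.058 + 0.108 + 0.075 + 0.034 = 0.275.
P(Education ∈ {<HS, Assoc, Bach}) = 0.155 + 0.264 + 0.275 = 0.694; P(Income=Q1, Education ∈ {<HS, Assoc, Bach}) = 0.039 + 0.115 + 0.058 = 0.212.
P(Income=Q1 | Education ∈ {<HS, Assoc, Bach}) = 0.212/0.694 = 0.30548.

0.30548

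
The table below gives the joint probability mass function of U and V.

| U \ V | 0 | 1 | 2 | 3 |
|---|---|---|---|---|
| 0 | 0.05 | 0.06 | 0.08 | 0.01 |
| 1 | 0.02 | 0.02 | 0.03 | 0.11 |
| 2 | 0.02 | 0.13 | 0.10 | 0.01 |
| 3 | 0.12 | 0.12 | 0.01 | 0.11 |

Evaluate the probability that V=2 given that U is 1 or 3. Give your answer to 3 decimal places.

0.074

P(U=1) = 0.02 + 0.02 + 0.03 + 0.11 = 0.18.
P(U=3) = 0.12 + 0.12 + 0.01 + 0.11 = 0.36.
P(U ∈ {1, 3}) = 0.18 + 0.36 = 0.54; P(V=2, U ∈ {1, 3}) = 0.03 + 0.01 = 0.04.
P(V=2 | U ∈ {1, 3}) = 0.04/0.54 = 0.074.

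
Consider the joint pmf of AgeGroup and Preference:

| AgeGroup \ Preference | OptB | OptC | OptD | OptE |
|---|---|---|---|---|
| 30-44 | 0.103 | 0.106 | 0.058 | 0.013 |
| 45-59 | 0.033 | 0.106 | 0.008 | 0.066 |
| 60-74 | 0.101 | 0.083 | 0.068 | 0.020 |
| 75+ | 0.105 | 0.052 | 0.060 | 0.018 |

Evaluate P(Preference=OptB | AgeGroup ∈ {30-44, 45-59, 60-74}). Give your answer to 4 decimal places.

0.3098

P(AgeGroup=30-44) = 0.103 + 0.106 + 0.058 + 0.013 = 0.280.
P(AgeGroup=45-59) = 0.033 + 0.106 + 0.008 + 0.066 = 0.213.
P(AgeGroup=60-74) = 0.101 + 0.083 + 0.068 + 0.020 = 0.272.
P(AgeGroup ∈ {30-44, 45-59, 60-74}) = 0.280 + 0.213 + 0.272 = 0.765; P(Preference=OptB, AgeGroup ∈ {30-44, 45-59, 60-74}) = 0.103 + 0.033 + 0.101 = 0.237.
P(Preference=OptB | AgeGroup ∈ {30-44, 45-59, 60-74}) = 0.237/0.765 = 0.3098.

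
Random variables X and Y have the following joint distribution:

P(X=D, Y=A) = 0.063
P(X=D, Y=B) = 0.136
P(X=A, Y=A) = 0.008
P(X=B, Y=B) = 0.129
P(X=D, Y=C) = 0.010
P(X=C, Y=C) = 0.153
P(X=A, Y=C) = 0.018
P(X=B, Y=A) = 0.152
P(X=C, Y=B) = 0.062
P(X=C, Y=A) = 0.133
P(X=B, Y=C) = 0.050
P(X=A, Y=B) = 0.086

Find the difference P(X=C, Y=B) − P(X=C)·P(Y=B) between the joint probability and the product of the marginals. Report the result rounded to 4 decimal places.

-0.0817

P(X=C) = 0.133 + 0.062 + 0.153 = 0.348.
P(Y=B) = 0.086 + 0.129 + 0.062 + 0.136 = 0.413.
P(X=C, Y=B) − P(X=C)P(Y=B) = 0.062 − 0.348×0.413 = -0.0817.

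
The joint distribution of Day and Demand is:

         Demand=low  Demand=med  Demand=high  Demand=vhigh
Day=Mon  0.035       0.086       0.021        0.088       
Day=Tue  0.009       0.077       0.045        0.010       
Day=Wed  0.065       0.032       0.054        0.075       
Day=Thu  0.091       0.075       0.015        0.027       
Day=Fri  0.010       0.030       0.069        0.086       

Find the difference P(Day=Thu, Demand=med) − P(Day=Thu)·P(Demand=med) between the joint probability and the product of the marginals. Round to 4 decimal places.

0.0126

P(Day=Thu) = 0.091 + 0.075 + 0.015 + 0.027 = 0.208.
P(Demand=med) = 0.086 + 0.077 + 0.032 + 0.075 + 0.030 = 0.300.
P(Day=Thu, Demand=med) − P(Day=Thu)P(Demand=med) = 0.075 − 0.208×0.300 = 0.0126.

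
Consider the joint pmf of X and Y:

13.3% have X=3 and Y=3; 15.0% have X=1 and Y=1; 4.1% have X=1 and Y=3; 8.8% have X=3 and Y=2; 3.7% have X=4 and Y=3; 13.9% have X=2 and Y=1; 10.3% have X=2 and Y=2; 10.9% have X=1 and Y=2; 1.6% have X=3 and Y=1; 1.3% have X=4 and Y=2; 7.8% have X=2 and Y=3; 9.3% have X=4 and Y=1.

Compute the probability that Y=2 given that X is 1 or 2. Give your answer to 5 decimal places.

0.34194

P(X=1) = 0.150 + 0.109 + 0.041 = 0.300.
P(X=2) = 0.139 + 0.103 + 0.078 = 0.320.
P(X ∈ {1, 2}) = 0.300 + 0.320 = 0.620; P(Y=2, X ∈ {1, 2}) = 0.109 + 0.103 = 0.212.
P(Y=2 | X ∈ {1, 2}) = 0.212/0.620 = 0.34194.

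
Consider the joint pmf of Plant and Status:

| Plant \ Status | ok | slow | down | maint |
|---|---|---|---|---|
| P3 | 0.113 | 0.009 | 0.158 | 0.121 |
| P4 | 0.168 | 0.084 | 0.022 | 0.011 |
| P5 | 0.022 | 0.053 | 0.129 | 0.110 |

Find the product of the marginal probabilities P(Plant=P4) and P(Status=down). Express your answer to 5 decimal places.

0.08807

P(Plant=P4) = 0.168 + 0.084 + 0.022 + 0.011 = 0.285.
P(Status=down) = 0.158 + 0.022 + 0.129 = 0.309.
Product: 0.285 × 0.309 = 0.08807.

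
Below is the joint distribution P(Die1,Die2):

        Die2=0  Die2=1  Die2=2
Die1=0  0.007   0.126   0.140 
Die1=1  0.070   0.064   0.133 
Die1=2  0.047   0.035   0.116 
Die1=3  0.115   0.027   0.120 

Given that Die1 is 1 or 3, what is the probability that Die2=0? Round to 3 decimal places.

0.350

P(Die1=1) = 0.070 + 0.064 + 0.133 = 0.267.
P(Die1=3) = 0.115 + 0.027 + 0.120 = 0.262.
P(Die1 ∈ {1, 3}) = 0.267 + 0.262 = 0.529; P(Die2=0, Die1 ∈ {1, 3}) = 0.070 + 0.115 = 0.185.
P(Die2=0 | Die1 ∈ {1, 3}) = 0.185/0.529 = 0.350.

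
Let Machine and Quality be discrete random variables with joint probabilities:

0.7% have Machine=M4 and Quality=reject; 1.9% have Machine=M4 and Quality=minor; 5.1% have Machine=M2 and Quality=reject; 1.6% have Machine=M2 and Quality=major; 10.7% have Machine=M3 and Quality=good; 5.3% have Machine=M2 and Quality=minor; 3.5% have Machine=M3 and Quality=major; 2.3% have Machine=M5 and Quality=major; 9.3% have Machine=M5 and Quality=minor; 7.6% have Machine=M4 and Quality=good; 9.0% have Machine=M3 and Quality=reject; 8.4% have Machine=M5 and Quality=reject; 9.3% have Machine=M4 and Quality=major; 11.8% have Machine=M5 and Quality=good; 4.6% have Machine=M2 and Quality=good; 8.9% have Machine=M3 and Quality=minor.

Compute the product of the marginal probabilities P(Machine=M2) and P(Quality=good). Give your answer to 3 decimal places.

P(Machine=M2) = 0.046 + 0.053 + 0.016 + 0.051 = 0.166.
P(Quality=good) = 0.046 + 0.107 + 0.076 + 0.118 = 0.347.
Product: 0.166 × 0.347 = 0.058.

0.058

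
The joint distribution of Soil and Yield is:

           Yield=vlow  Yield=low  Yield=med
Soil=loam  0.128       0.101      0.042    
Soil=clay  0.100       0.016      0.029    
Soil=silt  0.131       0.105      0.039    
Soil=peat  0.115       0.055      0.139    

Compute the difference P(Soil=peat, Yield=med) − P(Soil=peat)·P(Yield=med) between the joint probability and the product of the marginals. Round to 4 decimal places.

P(Soil=peat) = 0.115 + 0.055 + 0.139 = 0.309.
P(Yield=med) = 0.042 + 0.029 + 0.039 + 0.139 = 0.249.
P(Soil=peat, Yield=med) − P(Soil=peat)P(Yield=med) = 0.139 − 0.309×0.249 = 0.0621.

0.0621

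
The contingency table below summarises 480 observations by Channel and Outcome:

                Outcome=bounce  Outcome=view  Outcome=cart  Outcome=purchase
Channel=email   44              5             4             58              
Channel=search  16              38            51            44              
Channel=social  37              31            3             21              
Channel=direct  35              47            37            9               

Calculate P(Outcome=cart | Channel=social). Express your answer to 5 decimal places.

Total with Channel=social: 37 + 31 + 3 + 21 = 92.
P(Outcome=cart | Channel=social) = 3/92 = 0.03261.

0.03261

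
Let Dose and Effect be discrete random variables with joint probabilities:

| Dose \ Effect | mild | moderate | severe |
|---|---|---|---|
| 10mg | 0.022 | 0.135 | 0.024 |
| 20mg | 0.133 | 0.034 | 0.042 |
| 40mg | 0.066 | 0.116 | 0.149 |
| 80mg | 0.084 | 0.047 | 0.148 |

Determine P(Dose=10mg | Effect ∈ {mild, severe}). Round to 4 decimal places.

P(Effect=mild) = 0.022 + 0.133 + 0.066 + 0.084 = 0.305.
P(Effect=severe) = 0.024 + 0.042 + 0.149 + 0.148 = 0.363.
P(Effect ∈ {mild, severe}) = 0.305 + 0.363 = 0.668; P(Dose=10mg, Effect ∈ {mild, severe}) = 0.022 + 0.024 = 0.046.
P(Dose=10mg | Effect ∈ {mild, severe}) = 0.046/0.668 = 0.0689.

0.0689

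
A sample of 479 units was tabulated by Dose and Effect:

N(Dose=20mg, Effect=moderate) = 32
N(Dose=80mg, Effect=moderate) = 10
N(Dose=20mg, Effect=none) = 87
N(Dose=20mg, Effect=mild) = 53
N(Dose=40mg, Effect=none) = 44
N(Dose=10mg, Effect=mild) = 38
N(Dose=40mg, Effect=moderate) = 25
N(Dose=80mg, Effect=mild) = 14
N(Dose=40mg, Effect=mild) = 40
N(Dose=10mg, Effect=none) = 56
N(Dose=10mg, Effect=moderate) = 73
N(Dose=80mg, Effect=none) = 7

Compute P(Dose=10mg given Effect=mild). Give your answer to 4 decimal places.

0.2621

Total with Effect=mild: 38 + 53 + 40 + 14 = 145.
P(Dose=10mg | Effect=mild) = 38/145 = 0.2621.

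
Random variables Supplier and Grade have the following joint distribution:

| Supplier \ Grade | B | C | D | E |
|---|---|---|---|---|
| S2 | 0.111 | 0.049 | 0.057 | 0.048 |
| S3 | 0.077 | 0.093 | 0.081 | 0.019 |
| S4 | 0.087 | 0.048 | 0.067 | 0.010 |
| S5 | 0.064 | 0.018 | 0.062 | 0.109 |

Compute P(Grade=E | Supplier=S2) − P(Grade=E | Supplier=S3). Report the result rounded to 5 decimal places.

0.11076

P(Supplier=S2) = 0.111 + 0.049 + 0.057 + 0.048 = 0.265; P(Grade=E | Supplier=S2) = 0.048/0.265 = 0.181132.
P(Supplier=S3) = 0.077 + 0.093 + 0.081 + 0.019 = 0.270; P(Grade=E | Supplier=S3) = 0.019/0.270 = 0.070370.
Difference = 0.11076.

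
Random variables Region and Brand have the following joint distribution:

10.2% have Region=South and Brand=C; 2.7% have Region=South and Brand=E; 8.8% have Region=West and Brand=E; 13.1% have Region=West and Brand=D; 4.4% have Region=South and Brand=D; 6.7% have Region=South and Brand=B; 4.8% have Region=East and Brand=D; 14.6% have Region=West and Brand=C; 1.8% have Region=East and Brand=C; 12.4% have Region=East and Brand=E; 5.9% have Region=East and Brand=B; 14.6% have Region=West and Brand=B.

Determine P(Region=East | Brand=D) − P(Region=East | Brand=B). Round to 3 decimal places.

-0.002

P(Brand=D) = 0.044 + 0.048 + 0.131 = 0.223; P(Region=East | Brand=D) = 0.048/0.223 = 0.2152.
P(Brand=B) = 0.067 + 0.059 + 0.146 = 0.272; P(Region=East | Brand=B) = 0.059/0.272 = 0.2169.
Difference = -0.002.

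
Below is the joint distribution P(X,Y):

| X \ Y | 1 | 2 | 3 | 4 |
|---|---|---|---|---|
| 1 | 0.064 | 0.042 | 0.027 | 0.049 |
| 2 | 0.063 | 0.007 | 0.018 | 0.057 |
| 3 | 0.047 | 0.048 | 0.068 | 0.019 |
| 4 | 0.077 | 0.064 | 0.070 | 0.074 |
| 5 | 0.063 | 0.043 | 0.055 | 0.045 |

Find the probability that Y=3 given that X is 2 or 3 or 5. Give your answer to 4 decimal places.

P(X=2) = 0.063 + 0.007 + 0.018 + 0.057 = 0.145.
P(X=3) = 0.047 + 0.048 + 0.068 + 0.019 = 0.182.
P(X=5) = 0.063 + 0.043 + 0.055 + 0.045 = 0.206.
P(X ∈ {2, 3, 5}) = 0.145 + 0.182 + 0.206 = 0.533; P(Y=3, X ∈ {2, 3, 5}) = 0.018 + 0.068 + 0.055 = 0.141.
P(Y=3 | X ∈ {2, 3, 5}) = 0.141/0.533 = 0.2645.

0.2645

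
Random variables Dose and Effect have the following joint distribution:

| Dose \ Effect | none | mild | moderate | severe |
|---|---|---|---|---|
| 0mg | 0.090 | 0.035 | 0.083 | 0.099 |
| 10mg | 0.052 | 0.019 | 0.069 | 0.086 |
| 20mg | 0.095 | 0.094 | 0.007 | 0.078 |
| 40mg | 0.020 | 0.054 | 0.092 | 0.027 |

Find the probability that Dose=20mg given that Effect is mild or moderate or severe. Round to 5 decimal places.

P(Effect=mild) = 0.035 + 0.019 + 0.094 + 0.054 = 0.202.
P(Effect=moderate) = 0.083 + 0.069 + 0.007 + 0.092 = 0.251.
P(Effect=severe) = 0.099 + 0.086 + 0.078 + 0.027 = 0.290.
P(Effect ∈ {mild, moderate, severe}) = 0.202 + 0.251 + 0.290 = 0.743; P(Dose=20mg, Effect ∈ {mild, moderate, severe}) = 0.094 + 0.007 + 0.078 = 0.179.
P(Dose=20mg | Effect ∈ {mild, moderate, severe}) = 0.179/0.743 = 0.24092.

0.24092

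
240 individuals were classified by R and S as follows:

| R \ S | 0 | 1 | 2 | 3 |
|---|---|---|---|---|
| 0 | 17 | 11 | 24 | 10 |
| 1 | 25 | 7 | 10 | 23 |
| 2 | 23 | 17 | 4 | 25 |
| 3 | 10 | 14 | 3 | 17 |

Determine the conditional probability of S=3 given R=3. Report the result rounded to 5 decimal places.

0.38636

Total with R=3: 10 + 14 + 3 + 17 = 44.
P(S=3 | R=3) = 17/44 = 0.38636.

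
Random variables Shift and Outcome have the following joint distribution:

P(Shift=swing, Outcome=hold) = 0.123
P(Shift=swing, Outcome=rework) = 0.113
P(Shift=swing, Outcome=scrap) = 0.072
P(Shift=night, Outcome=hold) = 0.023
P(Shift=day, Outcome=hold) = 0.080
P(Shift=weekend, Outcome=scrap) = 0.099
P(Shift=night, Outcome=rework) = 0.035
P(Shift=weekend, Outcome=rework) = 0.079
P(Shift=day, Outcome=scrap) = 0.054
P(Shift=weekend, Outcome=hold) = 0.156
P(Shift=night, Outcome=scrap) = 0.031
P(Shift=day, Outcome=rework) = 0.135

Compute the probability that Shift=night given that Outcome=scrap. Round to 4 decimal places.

0.1211

P(Outcome=scrap) = 0.054 + 0.072 + 0.031 + 0.099 = 0.256.
P(Shift=night | Outcome=scrap) = 0.031/0.256 = 0.1211.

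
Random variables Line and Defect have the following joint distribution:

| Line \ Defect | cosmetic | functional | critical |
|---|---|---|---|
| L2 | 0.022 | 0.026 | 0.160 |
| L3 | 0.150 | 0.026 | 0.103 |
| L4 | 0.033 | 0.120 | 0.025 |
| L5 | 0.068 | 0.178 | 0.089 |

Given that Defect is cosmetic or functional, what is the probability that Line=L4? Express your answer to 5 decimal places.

0.24559

P(Defect=cosmetic) = 0.022 + 0.150 + 0.033 + 0.068 = 0.273.
P(Defect=functional) = 0.026 + 0.026 + 0.120 + 0.178 = 0.350.
P(Defect ∈ {cosmetic, functional}) = 0.273 + 0.350 = 0.623; P(Line=L4, Defect ∈ {cosmetic, functional}) = 0.033 + 0.120 = 0.153.
P(Line=L4 | Defect ∈ {cosmetic, functional}) = 0.153/0.623 = 0.24559.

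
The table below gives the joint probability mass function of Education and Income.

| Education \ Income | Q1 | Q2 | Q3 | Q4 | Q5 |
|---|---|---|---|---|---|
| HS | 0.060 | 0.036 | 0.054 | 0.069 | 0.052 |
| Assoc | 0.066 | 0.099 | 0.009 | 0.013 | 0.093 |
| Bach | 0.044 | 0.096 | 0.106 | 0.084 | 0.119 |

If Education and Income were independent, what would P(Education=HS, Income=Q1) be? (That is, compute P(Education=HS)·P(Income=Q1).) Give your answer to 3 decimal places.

0.046

P(Education=HS) = 0.060 + 0.036 + 0.054 + 0.069 + 0.052 = 0.271.
P(Income=Q1) = 0.060 + 0.066 + 0.044 = 0.170.
Product: 0.271 × 0.170 = 0.046.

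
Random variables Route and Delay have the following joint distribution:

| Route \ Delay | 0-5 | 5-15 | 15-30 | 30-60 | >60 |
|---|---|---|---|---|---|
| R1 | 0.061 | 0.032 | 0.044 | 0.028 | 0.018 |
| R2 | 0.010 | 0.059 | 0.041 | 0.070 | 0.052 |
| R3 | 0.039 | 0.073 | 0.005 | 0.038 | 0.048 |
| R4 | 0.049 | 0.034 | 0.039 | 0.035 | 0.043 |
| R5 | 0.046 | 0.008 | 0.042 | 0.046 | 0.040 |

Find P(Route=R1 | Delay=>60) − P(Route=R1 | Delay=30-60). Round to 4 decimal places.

-0.0395

P(Delay=>60) = 0.018 + 0.052 + 0.048 + 0.043 + 0.040 = 0.201; P(Route=R1 | Delay=>60) = 0.018/0.201 = 0.08955.
P(Delay=30-60) = 0.028 + 0.070 + 0.038 + 0.035 + 0.046 = 0.217; P(Route=R1 | Delay=30-60) = 0.028/0.217 = 0.12903.
Difference = -0.0395.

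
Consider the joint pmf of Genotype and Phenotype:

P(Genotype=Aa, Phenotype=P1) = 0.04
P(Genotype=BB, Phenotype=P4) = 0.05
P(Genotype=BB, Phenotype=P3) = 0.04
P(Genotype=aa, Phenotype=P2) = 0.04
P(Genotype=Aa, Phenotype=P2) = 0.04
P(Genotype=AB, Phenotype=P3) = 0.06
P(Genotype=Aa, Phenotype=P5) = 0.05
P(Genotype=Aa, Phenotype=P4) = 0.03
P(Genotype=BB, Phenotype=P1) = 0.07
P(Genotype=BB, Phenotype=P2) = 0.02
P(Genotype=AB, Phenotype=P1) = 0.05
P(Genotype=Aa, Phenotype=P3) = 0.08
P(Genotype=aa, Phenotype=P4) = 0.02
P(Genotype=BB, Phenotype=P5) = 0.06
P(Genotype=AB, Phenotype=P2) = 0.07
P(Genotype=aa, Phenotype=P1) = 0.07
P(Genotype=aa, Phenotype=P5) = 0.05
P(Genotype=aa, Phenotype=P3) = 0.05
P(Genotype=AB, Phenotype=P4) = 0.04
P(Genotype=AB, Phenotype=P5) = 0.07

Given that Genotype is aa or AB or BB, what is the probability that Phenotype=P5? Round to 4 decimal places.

0.2368

P(Genotype=aa) = 0.07 + 0.04 + 0.05 + 0.02 + 0.05 = 0.23.
P(Genotype=AB) = 0.05 + 0.07 + 0.06 + 0.04 + 0.07 = 0.29.
P(Genotype=BB) = 0.07 + 0.02 + 0.04 + 0.05 + 0.06 = 0.24.
P(Genotype ∈ {aa, AB, BB}) = 0.23 + 0.29 + 0.24 = 0.76; P(Phenotype=P5, Genotype ∈ {aa, AB, BB}) = 0.05 + 0.07 + 0.06 = 0.18.
P(Phenotype=P5 | Genotype ∈ {aa, AB, BB}) = 0.18/0.76 = 0.2368.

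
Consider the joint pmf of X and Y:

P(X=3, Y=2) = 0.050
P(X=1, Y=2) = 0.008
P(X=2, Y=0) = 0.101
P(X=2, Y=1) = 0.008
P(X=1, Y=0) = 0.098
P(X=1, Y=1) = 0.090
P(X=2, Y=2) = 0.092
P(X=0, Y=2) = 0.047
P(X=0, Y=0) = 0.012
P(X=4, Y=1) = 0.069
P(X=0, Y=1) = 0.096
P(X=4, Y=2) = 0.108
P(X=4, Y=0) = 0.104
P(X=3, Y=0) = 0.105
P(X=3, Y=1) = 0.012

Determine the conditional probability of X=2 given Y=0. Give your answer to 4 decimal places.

0.2405

P(Y=0) = 0.012 + 0.098 + 0.101 + 0.105 + 0.104 = 0.420.
P(X=2 | Y=0) = 0.101/0.420 = 0.2405.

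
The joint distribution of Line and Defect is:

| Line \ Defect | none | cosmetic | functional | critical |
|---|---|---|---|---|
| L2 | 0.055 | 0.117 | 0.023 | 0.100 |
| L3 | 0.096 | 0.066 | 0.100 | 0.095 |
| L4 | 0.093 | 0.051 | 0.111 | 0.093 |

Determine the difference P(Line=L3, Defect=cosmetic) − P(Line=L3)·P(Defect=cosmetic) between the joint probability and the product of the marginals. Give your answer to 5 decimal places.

P(Line=L3) = 0.096 + 0.066 + 0.100 + 0.095 = 0.357.
P(Defect=cosmetic) = 0.117 + 0.066 + 0.051 = 0.234.
P(Line=L3, Defect=cosmetic) − P(Line=L3)P(Defect=cosmetic) = 0.066 − 0.357×0.234 = -0.01754.

-0.01754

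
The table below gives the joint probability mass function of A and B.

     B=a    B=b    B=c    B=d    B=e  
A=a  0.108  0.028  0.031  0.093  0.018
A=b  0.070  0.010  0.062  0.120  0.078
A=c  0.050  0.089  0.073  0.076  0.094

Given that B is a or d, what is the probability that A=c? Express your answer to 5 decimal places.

P(B=a) = 0.108 + 0.070 + 0.050 = 0.228.
P(B=d) = 0.093 + 0.120 + 0.076 = 0.289.
P(B ∈ {a, d}) = 0.228 + 0.289 = 0.517; P(A=c, B ∈ {a, d}) = 0.050 + 0.076 = 0.126.
P(A=c | B ∈ {a, d}) = 0.126/0.517 = 0.24371.

0.24371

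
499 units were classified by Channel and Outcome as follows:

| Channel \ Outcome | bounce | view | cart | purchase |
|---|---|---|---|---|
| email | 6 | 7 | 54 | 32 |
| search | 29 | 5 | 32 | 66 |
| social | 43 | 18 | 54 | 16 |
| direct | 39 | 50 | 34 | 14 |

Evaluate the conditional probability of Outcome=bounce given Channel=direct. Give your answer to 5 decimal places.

0.28467

Total with Channel=direct: 39 + 50 + 34 + 14 = 137.
P(Outcome=bounce | Channel=direct) = 39/137 = 0.28467.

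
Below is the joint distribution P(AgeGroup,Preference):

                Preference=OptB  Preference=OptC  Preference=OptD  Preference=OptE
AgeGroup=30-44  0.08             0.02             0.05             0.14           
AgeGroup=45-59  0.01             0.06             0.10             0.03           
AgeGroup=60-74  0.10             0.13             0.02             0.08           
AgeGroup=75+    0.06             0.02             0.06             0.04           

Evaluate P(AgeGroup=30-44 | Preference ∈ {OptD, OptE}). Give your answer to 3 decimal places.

0.365

P(Preference=OptD) = 0.05 + 0.10 + 0.02 + 0.06 = 0.23.
P(Preference=OptE) = 0.14 + 0.03 + 0.08 + 0.04 = 0.29.
P(Preference ∈ {OptD, OptE}) = 0.23 + 0.29 = 0.52; P(AgeGroup=30-44, Preference ∈ {OptD, OptE}) = 0.05 + 0.14 = 0.19.
P(AgeGroup=30-44 | Preference ∈ {OptD, OptE}) = 0.19/0.52 = 0.365.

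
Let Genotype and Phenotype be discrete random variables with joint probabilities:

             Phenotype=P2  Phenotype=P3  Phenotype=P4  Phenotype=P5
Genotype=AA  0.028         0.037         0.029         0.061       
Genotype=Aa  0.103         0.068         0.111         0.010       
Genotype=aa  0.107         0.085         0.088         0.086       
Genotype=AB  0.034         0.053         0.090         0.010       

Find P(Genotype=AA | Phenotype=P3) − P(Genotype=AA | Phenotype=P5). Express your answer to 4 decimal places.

-0.2130

P(Phenotype=P3) = 0.037 + 0.068 + 0.085 + 0.053 = 0.243; P(Genotype=AA | Phenotype=P3) = 0.037/0.243 = 0.15226.
P(Phenotype=P5) = 0.061 + 0.010 + 0.086 + 0.010 = 0.167; P(Genotype=AA | Phenotype=P5) = 0.061/0.167 = 0.36527.
Difference = -0.2130.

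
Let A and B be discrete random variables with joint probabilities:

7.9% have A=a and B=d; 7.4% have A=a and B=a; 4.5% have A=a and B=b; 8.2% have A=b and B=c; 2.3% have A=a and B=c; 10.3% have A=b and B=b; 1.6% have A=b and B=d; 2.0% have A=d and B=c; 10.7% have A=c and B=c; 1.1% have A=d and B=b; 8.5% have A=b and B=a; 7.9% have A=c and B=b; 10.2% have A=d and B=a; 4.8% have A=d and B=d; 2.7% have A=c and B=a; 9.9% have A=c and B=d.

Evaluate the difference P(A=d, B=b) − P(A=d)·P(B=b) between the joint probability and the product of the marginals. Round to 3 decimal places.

P(A=d) = 0.102 + 0.011 + 0.020 + 0.048 = 0.181.
P(B=b) = 0.045 + 0.103 + 0.079 + 0.011 = 0.238.
P(A=d, B=b) − P(A=d)P(B=b) = 0.011 − 0.181×0.238 = -0.032.

-0.032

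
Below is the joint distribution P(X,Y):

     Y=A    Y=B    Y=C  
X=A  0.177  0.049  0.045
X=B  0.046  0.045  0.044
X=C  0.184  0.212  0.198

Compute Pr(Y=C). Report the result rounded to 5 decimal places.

0.28700

P(Y=C) = 0.045 + 0.044 + 0.198 = 0.287.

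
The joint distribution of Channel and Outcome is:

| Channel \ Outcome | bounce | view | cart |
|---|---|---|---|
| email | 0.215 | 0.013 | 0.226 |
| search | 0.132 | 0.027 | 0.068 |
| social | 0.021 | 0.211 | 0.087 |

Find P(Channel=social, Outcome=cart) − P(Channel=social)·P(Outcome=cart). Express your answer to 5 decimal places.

P(Channel=social) = 0.021 + 0.211 + 0.087 = 0.319.
P(Outcome=cart) = 0.226 + 0.068 + 0.087 = 0.381.
P(Channel=social, Outcome=cart) − P(Channel=social)P(Outcome=cart) = 0.087 − 0.319×0.381 = -0.03454.

-0.03454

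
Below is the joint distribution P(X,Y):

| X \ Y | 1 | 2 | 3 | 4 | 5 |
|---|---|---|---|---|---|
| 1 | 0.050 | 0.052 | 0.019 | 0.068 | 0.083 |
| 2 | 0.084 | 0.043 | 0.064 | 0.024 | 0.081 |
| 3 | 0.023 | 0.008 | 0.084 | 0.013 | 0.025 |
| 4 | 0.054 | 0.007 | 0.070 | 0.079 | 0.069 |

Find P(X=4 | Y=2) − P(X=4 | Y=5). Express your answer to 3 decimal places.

-0.204

P(Y=2) = 0.052 + 0.043 + 0.008 + 0.007 = 0.110; P(X=4 | Y=2) = 0.007/0.110 = 0.0636.
P(Y=5) = 0.083 + 0.081 + 0.025 + 0.069 = 0.258; P(X=4 | Y=5) = 0.069/0.258 = 0.2674.
Difference = -0.204.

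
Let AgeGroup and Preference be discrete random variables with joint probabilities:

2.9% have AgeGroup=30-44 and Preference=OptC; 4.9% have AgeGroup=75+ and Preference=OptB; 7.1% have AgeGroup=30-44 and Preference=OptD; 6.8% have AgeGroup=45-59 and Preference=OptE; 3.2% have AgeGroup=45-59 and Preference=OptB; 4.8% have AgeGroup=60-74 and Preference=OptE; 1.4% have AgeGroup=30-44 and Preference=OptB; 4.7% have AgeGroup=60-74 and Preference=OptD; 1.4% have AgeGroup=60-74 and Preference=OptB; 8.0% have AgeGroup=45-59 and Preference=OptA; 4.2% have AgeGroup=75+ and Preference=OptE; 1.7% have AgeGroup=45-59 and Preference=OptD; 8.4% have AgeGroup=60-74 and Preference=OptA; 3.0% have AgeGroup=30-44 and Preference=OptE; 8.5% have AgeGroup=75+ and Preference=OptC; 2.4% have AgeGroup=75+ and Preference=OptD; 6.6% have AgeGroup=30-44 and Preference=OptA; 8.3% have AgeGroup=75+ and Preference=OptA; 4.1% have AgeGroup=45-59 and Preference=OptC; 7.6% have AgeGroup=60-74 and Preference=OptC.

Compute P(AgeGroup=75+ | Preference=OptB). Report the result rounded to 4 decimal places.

0.4495

P(Preference=OptB) = 0.014 + 0.032 + 0.014 + 0.049 = 0.109.
P(AgeGroup=75+ | Preference=OptB) = 0.049/0.109 = 0.4495.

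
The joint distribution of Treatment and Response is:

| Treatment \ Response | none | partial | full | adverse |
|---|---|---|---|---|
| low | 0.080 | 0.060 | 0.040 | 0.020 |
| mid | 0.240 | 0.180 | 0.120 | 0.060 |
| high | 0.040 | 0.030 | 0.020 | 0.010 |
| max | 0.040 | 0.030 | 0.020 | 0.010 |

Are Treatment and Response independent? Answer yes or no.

Every cell satisfies P(Treatment,Response) = P(Treatment)·P(Response). For instance P(Treatment=mid) = 0.600, P(Response=full) = 0.200, and 0.600×0.200 = 0.120 matches the joint entry. So Treatment and Response are independent.

yes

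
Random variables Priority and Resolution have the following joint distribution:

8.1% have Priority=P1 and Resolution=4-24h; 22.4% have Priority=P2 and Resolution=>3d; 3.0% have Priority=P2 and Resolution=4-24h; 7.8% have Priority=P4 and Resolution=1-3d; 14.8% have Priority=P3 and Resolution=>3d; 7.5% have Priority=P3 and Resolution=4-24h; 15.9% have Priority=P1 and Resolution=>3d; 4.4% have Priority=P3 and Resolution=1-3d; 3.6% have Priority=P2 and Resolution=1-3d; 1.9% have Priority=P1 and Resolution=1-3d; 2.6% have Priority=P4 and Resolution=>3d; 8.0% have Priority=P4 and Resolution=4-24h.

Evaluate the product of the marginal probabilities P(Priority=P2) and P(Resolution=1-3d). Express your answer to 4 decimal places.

0.0513

P(Priority=P2) = 0.030 + 0.036 + 0.224 = 0.290.
P(Resolution=1-3d) = 0.019 + 0.036 + 0.044 + 0.078 = 0.177.
Product: 0.290 × 0.177 = 0.0513.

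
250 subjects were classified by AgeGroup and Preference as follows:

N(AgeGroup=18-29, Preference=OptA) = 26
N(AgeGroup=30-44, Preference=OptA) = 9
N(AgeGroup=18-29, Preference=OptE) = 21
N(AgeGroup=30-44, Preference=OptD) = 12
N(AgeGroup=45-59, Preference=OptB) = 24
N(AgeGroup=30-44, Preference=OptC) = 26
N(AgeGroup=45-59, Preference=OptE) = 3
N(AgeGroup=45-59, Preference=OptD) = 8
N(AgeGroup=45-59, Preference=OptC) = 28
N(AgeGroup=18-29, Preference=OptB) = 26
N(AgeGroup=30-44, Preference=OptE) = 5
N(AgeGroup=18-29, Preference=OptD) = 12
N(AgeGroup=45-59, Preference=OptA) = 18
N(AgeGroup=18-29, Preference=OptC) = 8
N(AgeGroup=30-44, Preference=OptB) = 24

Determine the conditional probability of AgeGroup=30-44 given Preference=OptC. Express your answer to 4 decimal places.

0.4194

Total with Preference=OptC: 8 + 26 + 28 = 62.
P(AgeGroup=30-44 | Preference=OptC) = 26/62 = 0.4194.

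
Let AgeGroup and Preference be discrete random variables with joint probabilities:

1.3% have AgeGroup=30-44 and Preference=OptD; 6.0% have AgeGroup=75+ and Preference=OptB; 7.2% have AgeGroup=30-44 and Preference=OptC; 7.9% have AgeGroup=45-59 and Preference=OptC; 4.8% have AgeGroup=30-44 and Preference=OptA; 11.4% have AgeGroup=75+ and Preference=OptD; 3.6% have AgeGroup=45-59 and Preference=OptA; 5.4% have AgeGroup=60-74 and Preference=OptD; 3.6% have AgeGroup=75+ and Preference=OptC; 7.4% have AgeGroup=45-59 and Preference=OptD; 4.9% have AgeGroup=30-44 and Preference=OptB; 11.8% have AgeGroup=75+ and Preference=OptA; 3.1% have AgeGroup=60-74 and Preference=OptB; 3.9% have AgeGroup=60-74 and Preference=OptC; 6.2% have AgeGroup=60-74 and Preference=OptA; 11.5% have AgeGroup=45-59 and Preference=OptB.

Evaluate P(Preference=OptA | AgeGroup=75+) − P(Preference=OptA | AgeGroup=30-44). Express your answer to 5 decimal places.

0.09602

P(AgeGroup=75+) = 0.118 + 0.060 + 0.036 + 0.114 = 0.328; P(Preference=OptA | AgeGroup=75+) = 0.118/0.328 = 0.359756.
P(AgeGroup=30-44) = 0.048 + 0.049 + 0.072 + 0.013 = 0.182; P(Preference=OptA | AgeGroup=30-44) = 0.048/0.182 = 0.263736.
Difference = 0.09602.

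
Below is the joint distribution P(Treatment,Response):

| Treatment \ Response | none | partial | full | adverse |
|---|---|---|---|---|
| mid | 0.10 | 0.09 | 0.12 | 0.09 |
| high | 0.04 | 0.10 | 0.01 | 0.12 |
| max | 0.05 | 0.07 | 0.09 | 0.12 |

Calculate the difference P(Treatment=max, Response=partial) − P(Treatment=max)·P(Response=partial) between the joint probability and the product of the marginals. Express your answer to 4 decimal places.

-0.0158

P(Treatment=max) = 0.05 + 0.07 + 0.09 + 0.12 = 0.33.
P(Response=partial) = 0.09 + 0.10 + 0.07 = 0.26.
P(Treatment=max, Response=partial) − P(Treatment=max)P(Response=partial) = 0.07 − 0.33×0.26 = -0.0158.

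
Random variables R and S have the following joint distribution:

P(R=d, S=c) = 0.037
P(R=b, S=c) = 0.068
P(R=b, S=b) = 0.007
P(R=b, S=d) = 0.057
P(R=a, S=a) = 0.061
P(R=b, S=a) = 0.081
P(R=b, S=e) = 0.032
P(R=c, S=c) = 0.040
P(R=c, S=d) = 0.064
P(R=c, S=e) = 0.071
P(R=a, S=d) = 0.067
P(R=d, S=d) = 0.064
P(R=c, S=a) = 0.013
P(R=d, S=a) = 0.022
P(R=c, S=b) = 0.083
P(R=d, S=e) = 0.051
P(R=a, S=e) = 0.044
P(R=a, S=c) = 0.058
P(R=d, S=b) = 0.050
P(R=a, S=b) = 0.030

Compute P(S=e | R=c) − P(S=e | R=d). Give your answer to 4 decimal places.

0.0343

P(R=c) = 0.013 + 0.083 + 0.040 + 0.064 + 0.071 = 0.271; P(S=e | R=c) = 0.071/0.271 = 0.26199.
P(R=d) = 0.022 + 0.050 + 0.037 + 0.064 + 0.051 = 0.224; P(S=e | R=d) = 0.051/0.224 = 0.22768.
Difference = 0.0343.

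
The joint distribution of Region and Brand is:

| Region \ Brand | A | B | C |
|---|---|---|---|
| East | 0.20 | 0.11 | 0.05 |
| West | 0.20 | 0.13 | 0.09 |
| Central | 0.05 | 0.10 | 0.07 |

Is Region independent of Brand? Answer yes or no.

P(Region=Central) = 0.22 and P(Brand=A) = 0.45, so their product is 0.0990, but P(Region=Central, Brand=A) = 0.05. Since these differ, Region and Brand are not independent.

no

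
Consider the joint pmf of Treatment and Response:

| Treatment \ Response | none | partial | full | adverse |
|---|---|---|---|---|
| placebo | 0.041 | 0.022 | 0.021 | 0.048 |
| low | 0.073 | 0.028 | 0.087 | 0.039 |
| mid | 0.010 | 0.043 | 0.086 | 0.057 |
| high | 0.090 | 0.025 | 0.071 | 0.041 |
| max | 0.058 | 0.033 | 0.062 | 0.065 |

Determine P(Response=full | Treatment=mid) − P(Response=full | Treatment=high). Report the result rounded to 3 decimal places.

0.126

P(Treatment=mid) = 0.010 + 0.043 + 0.086 + 0.057 = 0.196; P(Response=full | Treatment=mid) = 0.086/0.196 = 0.4388.
P(Treatment=high) = 0.090 + 0.025 + 0.071 + 0.041 = 0.227; P(Response=full | Treatment=high) = 0.071/0.227 = 0.3128.
Difference = 0.126.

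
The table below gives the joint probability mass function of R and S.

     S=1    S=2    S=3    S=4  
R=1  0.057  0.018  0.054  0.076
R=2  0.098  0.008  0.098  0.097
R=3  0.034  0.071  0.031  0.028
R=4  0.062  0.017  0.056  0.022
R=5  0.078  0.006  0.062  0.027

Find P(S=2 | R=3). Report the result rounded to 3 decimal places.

P(R=3) = 0.034 + 0.071 + 0.031 + 0.028 = 0.164.
P(S=2 | R=3) = 0.071/0.164 = 0.433.

0.433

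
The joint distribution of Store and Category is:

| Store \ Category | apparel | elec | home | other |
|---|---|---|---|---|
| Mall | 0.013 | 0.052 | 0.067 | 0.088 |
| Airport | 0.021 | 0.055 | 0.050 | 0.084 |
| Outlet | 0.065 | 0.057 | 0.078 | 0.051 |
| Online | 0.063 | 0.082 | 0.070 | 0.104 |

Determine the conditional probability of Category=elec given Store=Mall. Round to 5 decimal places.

0.23636

P(Store=Mall) = 0.013 + 0.052 + 0.067 + 0.088 = 0.220.
P(Category=elec | Store=Mall) = 0.052/0.220 = 0.23636.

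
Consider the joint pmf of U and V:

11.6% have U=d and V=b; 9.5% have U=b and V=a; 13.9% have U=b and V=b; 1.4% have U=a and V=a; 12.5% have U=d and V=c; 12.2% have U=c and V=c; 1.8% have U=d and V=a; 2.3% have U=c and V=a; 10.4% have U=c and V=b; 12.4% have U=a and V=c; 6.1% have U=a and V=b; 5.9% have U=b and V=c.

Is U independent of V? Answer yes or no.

no

P(U=b) = 0.293 and P(V=c) = 0.430, so their product is 0.12599, but P(U=b, V=c) = 0.059. Since these differ, U and V are not independent.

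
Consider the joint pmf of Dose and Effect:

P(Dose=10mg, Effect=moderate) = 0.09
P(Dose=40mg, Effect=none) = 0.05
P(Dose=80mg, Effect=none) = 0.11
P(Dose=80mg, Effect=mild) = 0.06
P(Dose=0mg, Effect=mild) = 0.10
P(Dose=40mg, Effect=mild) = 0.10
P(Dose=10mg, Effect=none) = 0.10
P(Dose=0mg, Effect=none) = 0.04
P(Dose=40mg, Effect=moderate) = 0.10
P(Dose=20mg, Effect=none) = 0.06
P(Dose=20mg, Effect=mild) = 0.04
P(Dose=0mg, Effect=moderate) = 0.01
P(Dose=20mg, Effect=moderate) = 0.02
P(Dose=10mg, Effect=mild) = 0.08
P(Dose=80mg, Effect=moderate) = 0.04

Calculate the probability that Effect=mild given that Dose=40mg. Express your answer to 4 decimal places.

0.4000

P(Dose=40mg) = 0.05 + 0.10 + 0.10 = 0.25.
P(Effect=mild | Dose=40mg) = 0.10/0.25 = 0.4000.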